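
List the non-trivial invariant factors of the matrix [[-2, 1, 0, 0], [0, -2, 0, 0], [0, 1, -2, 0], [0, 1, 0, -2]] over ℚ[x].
The Jordan structure of A has elementary divisors (x + 2)^2, (x + 2), (x + 2). Arranging the block sizes at each eigenvalue in decreasing order and taking row products gives the invariant factors.

Invariant factors (smallest first, each dividing the next): x + 2, x + 2, (x + 2)^2.

Check: the last factor (x + 2)^2 is the minimal polynomial, and the product (x + 2)^4 is the characteristic polynomial.

x + 2, x + 2, (x + 2)^2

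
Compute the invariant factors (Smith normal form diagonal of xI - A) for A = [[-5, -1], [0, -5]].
(x + 5)^2

The Jordan structure of A has elementary divisors (x + 5)^2. Arranging the block sizes at each eigenvalue in decreasing order and taking row products gives the invariant factors.

Invariant factors (smallest first, each dividing the next): (x + 5)^2.

Check: the last factor (x + 5)^2 is the minimal polynomial, and the product (x + 5)^2 is the characteristic polynomial.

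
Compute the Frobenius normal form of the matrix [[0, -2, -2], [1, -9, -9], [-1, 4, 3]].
The invariant factors of A (the non-unit diagonal entries of the Smith normal form of xI - A over ℚ[x]) are (x + 2)(x^2 + 4x + 1), each dividing the next. The characteristic polynomial is their product, (x + 2)(x^2 + 4x + 1).

The rational canonical form is the block-diagonal matrix of companion matrices C(f_i):
R = [[0, 0, -2], [1, 0, -9], [0, 1, -6]].

Note the characteristic polynomial does not split into linear factors over ℚ, so A has no Jordan form over ℚ; the rational canonical form exists over any field.

R = [[0, 0, -2], [1, 0, -9], [0, 1, -6]]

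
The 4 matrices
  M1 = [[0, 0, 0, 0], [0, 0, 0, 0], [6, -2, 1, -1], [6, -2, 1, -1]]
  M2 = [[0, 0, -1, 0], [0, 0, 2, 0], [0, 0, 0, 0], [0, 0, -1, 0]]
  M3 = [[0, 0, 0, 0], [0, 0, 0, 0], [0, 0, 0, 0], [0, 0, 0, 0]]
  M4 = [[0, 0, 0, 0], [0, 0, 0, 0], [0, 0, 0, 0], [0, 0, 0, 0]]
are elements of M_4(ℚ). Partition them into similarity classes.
2 classes: {M1, M2}, {M3, M4}

Characteristic polynomials: χ_{M1} = x^4, χ_{M2} = x^4, χ_{M3} = x^4, χ_{M4} = x^4.

{M1, M2}: invariant factors x, x, x^2.

{M3, M4}: invariant factors x, x, x, x.

Matrices are similar if and only if their invariant-factor lists agree; the partition into similarity classes is {M1, M2}, {M3, M4}.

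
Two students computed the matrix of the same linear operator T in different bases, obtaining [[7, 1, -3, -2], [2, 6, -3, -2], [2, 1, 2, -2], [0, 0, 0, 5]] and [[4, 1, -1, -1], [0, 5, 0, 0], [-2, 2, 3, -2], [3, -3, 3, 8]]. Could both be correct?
Two matrices over a field are similar if and only if they have the same invariant factors.

Both A and B have characteristic polynomial (x - 5)^4 and minimal polynomial (x - 5)^2. Computing further, both have invariant factors x - 5, x - 5, (x - 5)^2. Hence A and B are similar.

Yes.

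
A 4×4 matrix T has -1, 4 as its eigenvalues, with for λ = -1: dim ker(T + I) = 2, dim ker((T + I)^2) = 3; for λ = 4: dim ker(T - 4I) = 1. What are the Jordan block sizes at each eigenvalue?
λ = -1: successive nullity increments [2, 1] count blocks of size ≥ k; block sizes are [2, 1].
λ = 4: successive nullity increments [1] count blocks of size ≥ k; block sizes are [1].

Jordan blocks: (-1, 2), (-1, 1), (4, 1)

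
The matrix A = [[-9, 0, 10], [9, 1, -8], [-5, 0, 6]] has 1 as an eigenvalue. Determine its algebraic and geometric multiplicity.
The characteristic polynomial is (x - 1)^2(x + 4), so the factor x - 1 appears with exponent 2: the algebraic multiplicity is 2.

rank(A - I) = 2, so the eigenspace has dimension 3 - 2 = 1: the geometric multiplicity is 1.

Since 1 < 2, A is not diagonalizable.

algebraic multiplicity 2, geometric multiplicity 1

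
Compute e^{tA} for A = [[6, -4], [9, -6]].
A has Jordan form J = [[0, 1], [0, 0]] with A = PJP^{-1}, so e^{tA} = P e^{tJ} P^{-1}.

For a Jordan block J_k(λ), e^{tJ_k(λ)} = e^{λt} · (I + tN + t^2 N^2/2! + ... + t^{k-1} N^{k-1}/(k-1)!) where N is the nilpotent superdiagonal part.

Assembling the blocks and conjugating back gives the entries of e^{tA} as shown above.

e^{tA} = [[6*t + 1, -4*t], [9*t, 1 - 6*t]]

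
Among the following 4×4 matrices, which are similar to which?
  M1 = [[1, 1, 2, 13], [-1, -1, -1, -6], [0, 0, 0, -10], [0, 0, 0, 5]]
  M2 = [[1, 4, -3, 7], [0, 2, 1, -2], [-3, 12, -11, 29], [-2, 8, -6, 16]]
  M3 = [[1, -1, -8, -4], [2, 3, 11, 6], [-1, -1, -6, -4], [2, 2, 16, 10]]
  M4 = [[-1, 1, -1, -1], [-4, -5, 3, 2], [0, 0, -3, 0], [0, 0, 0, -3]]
3 classes: {M1}, {M2, M3}, {M4}

Characteristic polynomials: χ_{M1} = x^3(x - 5), χ_{M2} = (x - 2)^4, χ_{M3} = (x - 2)^4, χ_{M4} = (x + 3)^4.

{M1}: invariant factors x^3(x - 5).

{M2, M3}: invariant factors x - 2, (x - 2)^3.

{M4}: invariant factors x + 3, (x + 3)^3.

Matrices are similar if and only if their invariant-factor lists agree; the partition into similarity classes is {M1}, {M2, M3}, {M4}.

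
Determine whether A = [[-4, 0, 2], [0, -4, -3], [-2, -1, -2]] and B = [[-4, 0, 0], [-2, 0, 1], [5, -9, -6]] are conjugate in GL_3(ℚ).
Yes.

Two matrices over a field are similar if and only if they have the same invariant factors.

Both A and B have characteristic polynomial (x + 3)^2(x + 4) and minimal polynomial (x + 3)^2(x + 4). Computing further, both have invariant factors (x + 3)^2(x + 4). Hence A and B are similar.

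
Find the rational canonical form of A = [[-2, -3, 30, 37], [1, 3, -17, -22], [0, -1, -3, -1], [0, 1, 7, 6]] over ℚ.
The invariant factors of A (the non-unit diagonal entries of the Smith normal form of xI - A over ℚ[x]) are (x^2 - 2x - 5)^2, each dividing the next. The characteristic polynomial is their product, (x^2 - 2x - 5)^2.

The rational canonical form is the block-diagonal matrix of companion matrices C(f_i):
R = [[0, 0, 0, -25], [1, 0, 0, -20], [0, 1, 0, 6], [0, 0, 1, 4]].

Note the characteristic polynomial does not split into linear factors over ℚ, so A has no Jordan form over ℚ; the rational canonical form exists over any field.

R = [[0, 0, 0, -25], [1, 0, 0, -20], [0, 1, 0, 6], [0, 0, 1, 4]]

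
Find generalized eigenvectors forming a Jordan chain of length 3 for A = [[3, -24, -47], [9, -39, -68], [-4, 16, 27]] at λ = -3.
We seek v_1 ∈ ker((A + 3I)^3) \ ker((A + 3I)^2), then set v_{i+1} = (A + 3I) v_i.

One such chain is v_1 = [[0, -2, 1]]^T, v_2 = [[1, 4, -2]]^T, v_3 = [[4, 1, 0]]^T. Check: (A + 3I) v_3 = [[0, 0, 0]]^T = 0.

v_1 = [[0, -2, 1]]^T, v_2 = [[1, 4, -2]]^T, v_3 = [[4, 1, 0]]^T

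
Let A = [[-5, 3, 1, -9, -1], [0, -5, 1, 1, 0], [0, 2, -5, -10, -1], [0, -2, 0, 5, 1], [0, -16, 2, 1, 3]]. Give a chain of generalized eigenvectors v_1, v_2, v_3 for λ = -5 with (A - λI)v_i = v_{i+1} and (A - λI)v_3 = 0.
v_1 = [[0, 0, 1, 0, 0]]^T, v_2 = [[1, 1, 0, 0, 2]]^T, v_3 = [[1, 0, 0, 0, 0]]^T

We seek v_1 ∈ ker((A + 5I)^3) \ ker((A + 5I)^2), then set v_{i+1} = (A + 5I) v_i.

One such chain is v_1 = [[0, 0, 1, 0, 0]]^T, v_2 = [[1, 1, 0, 0, 2]]^T, v_3 = [[1, 0, 0, 0, 0]]^T. Check: (A + 5I) v_3 = [[0, 0, 0, 0, 0]]^T = 0.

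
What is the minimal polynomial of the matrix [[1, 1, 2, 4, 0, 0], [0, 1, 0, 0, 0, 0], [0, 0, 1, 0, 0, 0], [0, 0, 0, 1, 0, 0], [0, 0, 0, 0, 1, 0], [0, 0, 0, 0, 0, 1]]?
m_A(x) = (x - 1)^2

The characteristic polynomial factors as (x - 1)^6. The minimal polynomial is ∏(x - λ)^{k_λ} where k_λ is the size of the largest Jordan block at λ.

For λ = 1: rank(A - I) = 1, and the largest Jordan block has size 2 (the smallest k with rank((A - I)^k) = rank((A - I)^(k+1))).

So m_A(x) = (x - 1)^2.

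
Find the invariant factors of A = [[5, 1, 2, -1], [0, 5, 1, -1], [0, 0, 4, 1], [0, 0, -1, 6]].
The Jordan structure of A has elementary divisors (x - 5)^2, (x - 5)^2. Arranging the block sizes at each eigenvalue in decreasing order and taking row products gives the invariant factors.

Invariant factors (smallest first, each dividing the next): (x - 5)^2, (x - 5)^2.

Check: the last factor (x - 5)^2 is the minimal polynomial, and the product (x - 5)^4 is the characteristic polynomial.

(x - 5)^2, (x - 5)^2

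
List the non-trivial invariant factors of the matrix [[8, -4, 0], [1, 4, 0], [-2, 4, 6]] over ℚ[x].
The Jordan structure of A has elementary divisors (x - 6)^2, (x - 6). Arranging the block sizes at each eigenvalue in decreasing order and taking row products gives the invariant factors.

Invariant factors (smallest first, each dividing the next): x - 6, (x - 6)^2.

Check: the last factor (x - 6)^2 is the minimal polynomial, and the product (x - 6)^3 is the characteristic polynomial.

x - 6, (x - 6)^2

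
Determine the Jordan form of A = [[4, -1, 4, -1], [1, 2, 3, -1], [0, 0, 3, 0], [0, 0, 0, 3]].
The characteristic polynomial is det(xI - A) = (x - 3)^4, so the eigenvalues are 3 (algebraic multiplicity 4).

For λ = 3: rank(A - 3I) = 2, rank((A - 3I)^2) = 1, rank((A - 3I)^3) = 0. The eigenspace has dimension 4 - 2 = 2, so there are 2 Jordan blocks; the rank sequence gives block sizes [3, 1].

Assembling the blocks gives the Jordan form J above.

J = [[3, 1, 0, 0], [0, 3, 1, 0], [0, 0, 3, 0], [0, 0, 0, 3]]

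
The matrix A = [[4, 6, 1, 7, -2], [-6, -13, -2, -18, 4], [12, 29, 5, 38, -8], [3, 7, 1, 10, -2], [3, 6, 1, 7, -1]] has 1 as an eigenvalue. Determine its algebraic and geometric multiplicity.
algebraic multiplicity 5, geometric multiplicity 3

The characteristic polynomial is (x - 1)^5, so the factor x - 1 appears with exponent 5: the algebraic multiplicity is 5.

rank(A - I) = 2, so the eigenspace has dimension 5 - 2 = 3: the geometric multiplicity is 3.

Since 3 < 5, A is not diagonalizable.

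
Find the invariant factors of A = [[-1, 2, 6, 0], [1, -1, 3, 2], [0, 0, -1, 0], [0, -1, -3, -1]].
The Jordan structure of A has elementary divisors (x + 1)^3, (x + 1). Arranging the block sizes at each eigenvalue in decreasing order and taking row products gives the invariant factors.

Invariant factors (smallest first, each dividing the next): x + 1, (x + 1)^3.

Check: the last factor (x + 1)^3 is the minimal polynomial, and the product (x + 1)^4 is the characteristic polynomial.

x + 1, (x + 1)^3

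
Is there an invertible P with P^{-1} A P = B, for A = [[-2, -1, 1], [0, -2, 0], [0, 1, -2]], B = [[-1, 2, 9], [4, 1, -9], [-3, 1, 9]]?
No.

trace(A) = -6 but trace(B) = 9. The trace is a similarity invariant, so A and B are not similar.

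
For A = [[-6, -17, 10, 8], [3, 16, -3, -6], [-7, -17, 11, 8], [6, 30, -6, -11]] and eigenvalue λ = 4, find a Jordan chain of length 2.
v_1 = [[1, -1, 1, -2]]^T, v_2 = [[1, 0, 1, 0]]^T

We seek v_1 ∈ ker((A - 4I)^2) \ ker(A - 4I), then set v_{i+1} = (A - 4I) v_i.

One such chain is v_1 = [[1, -1, 1, -2]]^T, v_2 = [[1, 0, 1, 0]]^T. Check: (A - 4I) v_2 = [[0, 0, 0, 0]]^T = 0.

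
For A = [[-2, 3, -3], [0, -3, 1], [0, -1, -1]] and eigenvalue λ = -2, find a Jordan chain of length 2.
We seek v_1 ∈ ker((A + 2I)^2) \ ker(A + 2I), then set v_{i+1} = (A + 2I) v_i.

One such chain is v_1 = [[2, -1, -2]]^T, v_2 = [[3, -1, -1]]^T. Check: (A + 2I) v_2 = [[0, 0, 0]]^T = 0.

v_1 = [[2, -1, -2]]^T, v_2 = [[3, -1, -1]]^T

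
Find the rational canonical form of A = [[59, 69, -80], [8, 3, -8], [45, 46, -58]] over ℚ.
R = [[0, 0, -18], [1, 0, 3], [0, 1, 4]]

The invariant factors of A (the non-unit diagonal entries of the Smith normal form of xI - A over ℚ[x]) are (x - 3)^2(x + 2), each dividing the next. The characteristic polynomial is their product, (x - 3)^2(x + 2).

The rational canonical form is the block-diagonal matrix of companion matrices C(f_i):
R = [[0, 0, -18], [1, 0, 3], [0, 1, 4]].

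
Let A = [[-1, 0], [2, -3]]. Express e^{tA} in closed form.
A has Jordan form J = [[-3, 0], [0, -1]] with A = PJP^{-1}, so e^{tA} = P e^{tJ} P^{-1}.

For a Jordan block J_k(λ), e^{tJ_k(λ)} = e^{λt} · (I + tN + t^2 N^2/2! + ... + t^{k-1} N^{k-1}/(k-1)!) where N is the nilpotent superdiagonal part.

Assembling the blocks and conjugating back gives the entries of e^{tA} as shown above.

e^{tA} = [[e^{-t}, 0], [(e^{2*t} - 1)*e^{-3*t}, e^{-3*t}]]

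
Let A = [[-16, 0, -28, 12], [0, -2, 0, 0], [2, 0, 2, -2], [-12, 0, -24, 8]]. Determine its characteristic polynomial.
xI - A = [[x + 16, 0, 28, -12], [0, x + 2, 0, 0], [-2, 0, x - 2, 2], [12, 0, 24, x - 8]].

Expanding det(xI - A) along the first row:
det(xI - A) = + (x + 16)·det([[x + 2, 0, 0], [0, x - 2, 2], [0, 24, x - 8]]) - (0)·det([[0, 0, 0], [-2, x - 2, 2], [12, 24, x - 8]]) + (28)·det([[0, x + 2, 0], [-2, 0, 2], [12, 0, x - 8]]) - (-12)·det([[0, x + 2, 0], [-2, 0, x - 2], [12, 0, 24]]).

Evaluating gives χ_A(x) = x^4 + 8x^3 + 20x^2 + 16x = x(x + 2)^2(x + 4).

χ_A(x) = x(x + 2)^2(x + 4)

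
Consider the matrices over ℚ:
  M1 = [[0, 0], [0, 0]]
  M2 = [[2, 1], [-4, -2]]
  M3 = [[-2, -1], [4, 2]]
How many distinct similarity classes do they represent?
2 classes: {M1}, {M2, M3}

Characteristic polynomials: χ_{M1} = x^2, χ_{M2} = x^2, χ_{M3} = x^2.

{M1}: invariant factors x, x.

{M2, M3}: invariant factors x^2.

Matrices are similar if and only if their invariant-factor lists agree; the partition into similarity classes is {M1}, {M2, M3}.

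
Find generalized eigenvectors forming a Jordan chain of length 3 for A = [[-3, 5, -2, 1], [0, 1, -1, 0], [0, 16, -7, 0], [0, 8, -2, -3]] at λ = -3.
v_1 = [[0, 0, 1, 1]]^T, v_2 = [[-1, -1, -4, -2]]^T, v_3 = [[1, 0, 0, 0]]^T

We seek v_1 ∈ ker((A + 3I)^3) \ ker((A + 3I)^2), then set v_{i+1} = (A + 3I) v_i.

One such chain is v_1 = [[0, 0, 1, 1]]^T, v_2 = [[-1, -1, -4, -2]]^T, v_3 = [[1, 0, 0, 0]]^T. Check: (A + 3I) v_3 = [[0, 0, 0, 0]]^T = 0.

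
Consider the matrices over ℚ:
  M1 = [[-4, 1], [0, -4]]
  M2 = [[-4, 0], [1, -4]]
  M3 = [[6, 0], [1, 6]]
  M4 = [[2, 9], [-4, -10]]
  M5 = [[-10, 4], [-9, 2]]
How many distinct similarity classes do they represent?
2 classes: {M1, M2, M4, M5}, {M3}

Characteristic polynomials: χ_{M1} = (x + 4)^2, χ_{M2} = (x + 4)^2, χ_{M3} = (x - 6)^2, χ_{M4} = (x + 4)^2, χ_{M5} = (x + 4)^2.

{M1, M2, M4, M5}: invariant factors (x + 4)^2.

{M3}: invariant factors (x - 6)^2.

Matrices are similar if and only if their invariant-factor lists agree; the partition into similarity classes is {M1, M2, M4, M5}, {M3}.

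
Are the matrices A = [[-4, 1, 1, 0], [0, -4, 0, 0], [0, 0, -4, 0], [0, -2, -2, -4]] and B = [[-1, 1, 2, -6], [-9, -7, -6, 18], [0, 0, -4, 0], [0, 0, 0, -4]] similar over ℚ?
Yes.

Two matrices over a field are similar if and only if they have the same invariant factors.

Both A and B have characteristic polynomial (x + 4)^4 and minimal polynomial (x + 4)^2. Computing further, both have invariant factors x + 4, x + 4, (x + 4)^2. Hence A and B are similar.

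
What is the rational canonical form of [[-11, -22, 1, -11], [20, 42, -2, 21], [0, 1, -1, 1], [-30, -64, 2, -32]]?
The invariant factors of A (the non-unit diagonal entries of the Smith normal form of xI - A over ℚ[x]) are (x - 2)(x + 1)(x^2 + 3x + 6), each dividing the next. The characteristic polynomial is their product, (x - 2)(x + 1)(x^2 + 3x + 6).

The rational canonical form is the block-diagonal matrix of companion matrices C(f_i):
R = [[0, 0, 0, 12], [1, 0, 0, 12], [0, 1, 0, -1], [0, 0, 1, -2]].

Note the characteristic polynomial does not split into linear factors over ℚ, so A has no Jordan form over ℚ; the rational canonical form exists over any field.

R = [[0, 0, 0, 12], [1, 0, 0, 12], [0, 1, 0, -1], [0, 0, 1, -2]]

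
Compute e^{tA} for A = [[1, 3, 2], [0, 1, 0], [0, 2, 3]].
A has Jordan form J = [[1, 1, 0], [0, 1, 0], [0, 0, 3]] with A = PJP^{-1}, so e^{tA} = P e^{tJ} P^{-1}.

For a Jordan block J_k(λ), e^{tJ_k(λ)} = e^{λt} · (I + tN + t^2 N^2/2! + ... + t^{k-1} N^{k-1}/(k-1)!) where N is the nilpotent superdiagonal part.

Assembling the blocks and conjugating back gives the entries of e^{tA} as shown above.

e^{tA} = [[e^{t}, (t + e^{2*t} - 1)*e^{t}, e^{3*t} - e^{t}], [0, e^{t}, 0], [0, e^{3*t} - e^{t}, e^{3*t}]]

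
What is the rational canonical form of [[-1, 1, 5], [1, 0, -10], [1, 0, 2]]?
The invariant factors of A (the non-unit diagonal entries of the Smith normal form of xI - A over ℚ[x]) are (x - 2)^2(x + 3), each dividing the next. The characteristic polynomial is their product, (x - 2)^2(x + 3).

The rational canonical form is the block-diagonal matrix of companion matrices C(f_i):
R = [[0, 0, -12], [1, 0, 8], [0, 1, 1]].

R = [[0, 0, -12], [1, 0, 8], [0, 1, 1]]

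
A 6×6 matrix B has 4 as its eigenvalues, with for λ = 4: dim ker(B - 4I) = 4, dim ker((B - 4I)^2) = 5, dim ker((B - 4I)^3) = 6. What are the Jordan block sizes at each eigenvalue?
λ = 4: successive nullity increments [4, 1, 1] count blocks of size ≥ k; block sizes are [3, 1, 1, 1].

Jordan blocks: (4, 3), (4, 1), (4, 1), (4, 1)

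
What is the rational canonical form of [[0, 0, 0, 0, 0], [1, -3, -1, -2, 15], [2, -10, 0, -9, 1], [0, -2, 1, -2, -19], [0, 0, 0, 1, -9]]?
R = [[0, 0, 0, 0, 0], [1, -5, 0, 0, 0], [0, 0, 0, 0, 0], [0, 0, 1, 0, -20], [0, 0, 0, 1, -9]]

The invariant factors of A (the non-unit diagonal entries of the Smith normal form of xI - A over ℚ[x]) are x(x + 5), x(x + 4)(x + 5), each dividing the next. The characteristic polynomial is their product, x^2(x + 4)(x + 5)^2.

The rational canonical form is the block-diagonal matrix of companion matrices C(f_i):
R = [[0, 0, 0, 0, 0], [1, -5, 0, 0, 0], [0, 0, 0, 0, 0], [0, 0, 1, 0, -20], [0, 0, 0, 1, -9]].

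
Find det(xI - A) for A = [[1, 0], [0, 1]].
χ_A(x) = (x - 1)^2

xI - A = [[x - 1, 0], [0, x - 1]].

Expanding det(xI - A) along the first row:
det(xI - A) = + (x - 1)·det([[x - 1]]) - (0)·det([[0]]).

Evaluating gives χ_A(x) = x^2 - 2x + 1 = (x - 1)^2.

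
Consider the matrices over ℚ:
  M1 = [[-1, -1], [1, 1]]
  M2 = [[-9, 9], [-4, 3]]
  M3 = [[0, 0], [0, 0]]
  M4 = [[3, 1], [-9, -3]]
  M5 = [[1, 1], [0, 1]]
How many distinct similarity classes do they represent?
Characteristic polynomials: χ_{M1} = x^2, χ_{M2} = (x + 3)^2, χ_{M3} = x^2, χ_{M4} = x^2, χ_{M5} = (x - 1)^2.

{M1, M4}: invariant factors x^2.

{M2}: invariant factors (x + 3)^2.

{M3}: invariant factors x, x.

{M5}: invariant factors (x - 1)^2.

Matrices are similar if and only if their invariant-factor lists agree; the partition into similarity classes is {M1, M4}, {M2}, {M3}, {M5}.

4 classes: {M1, M4}, {M2}, {M3}, {M5}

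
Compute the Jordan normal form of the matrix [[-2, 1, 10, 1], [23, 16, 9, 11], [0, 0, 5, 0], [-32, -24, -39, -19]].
J = [[-5, 1, 0, 0], [0, -5, 0, 0], [0, 0, 5, 1], [0, 0, 0, 5]]

The characteristic polynomial is det(xI - A) = (x - 5)^2(x + 5)^2, so the eigenvalues are -5 (algebraic multiplicity 2), 5 (algebraic multiplicity 2).

For λ = -5: rank(A + 5I) = 3, rank((A + 5I)^2) = 2. The eigenspace has dimension 4 - 3 = 1, so there is 1 Jordan block; the rank sequence gives block sizes [2].

For λ = 5: rank(A - 5I) = 3, rank((A - 5I)^2) = 2. The eigenspace has dimension 4 - 3 = 1, so there is 1 Jordan block; the rank sequence gives block sizes [2].

Assembling the blocks gives the Jordan form J above.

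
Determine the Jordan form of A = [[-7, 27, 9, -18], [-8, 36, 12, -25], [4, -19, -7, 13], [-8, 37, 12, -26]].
J = [[-1, 1, 0, 0], [0, -1, 0, 0], [0, 0, -1, 1], [0, 0, 0, -1]]

The characteristic polynomial is det(xI - A) = (x + 1)^4, so the eigenvalues are -1 (algebraic multiplicity 4).

For λ = -1: rank(A + I) = 2, rank((A + I)^2) = 0. The eigenspace has dimension 4 - 2 = 2, so there are 2 Jordan blocks; the rank sequence gives block sizes [2, 2].

Assembling the blocks gives the Jordan form J above.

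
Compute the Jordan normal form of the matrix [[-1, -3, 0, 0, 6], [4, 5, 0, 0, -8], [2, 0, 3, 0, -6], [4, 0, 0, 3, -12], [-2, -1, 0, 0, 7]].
The characteristic polynomial is det(xI - A) = (x - 5)(x - 3)^4, so the eigenvalues are 3 (algebraic multiplicity 4), 5 (algebraic multiplicity 1).

For λ = 3: rank(A - 3I) = 2, rank((A - 3I)^2) = 1. The eigenspace has dimension 5 - 2 = 3, so there are 3 Jordan blocks; the rank sequence gives block sizes [2, 1, 1].

For λ = 5: algebraic multiplicity 1 gives one 1×1 block.

Assembling the blocks gives the Jordan form J above.

J = [[3, 1, 0, 0, 0], [0, 3, 0, 0, 0], [0, 0, 3, 0, 0], [0, 0, 0, 3, 0], [0, 0, 0, 0, 5]]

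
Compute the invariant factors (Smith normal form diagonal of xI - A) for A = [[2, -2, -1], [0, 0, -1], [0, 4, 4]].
x - 2, (x - 2)^2

The Jordan structure of A has elementary divisors (x - 2)^2, (x - 2). Arranging the block sizes at each eigenvalue in decreasing order and taking row products gives the invariant factors.

Invariant factors (smallest first, each dividing the next): x - 2, (x - 2)^2.

Check: the last factor (x - 2)^2 is the minimal polynomial, and the product (x - 2)^3 is the characteristic polynomial.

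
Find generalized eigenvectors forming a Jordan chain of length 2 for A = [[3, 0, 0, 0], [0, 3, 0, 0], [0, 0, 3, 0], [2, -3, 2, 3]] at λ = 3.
v_1 = [[-5, -5, -2, 0]]^T, v_2 = [[0, 0, 0, 1]]^T

We seek v_1 ∈ ker((A - 3I)^2) \ ker(A - 3I), then set v_{i+1} = (A - 3I) v_i.

One such chain is v_1 = [[-5, -5, -2, 0]]^T, v_2 = [[0, 0, 0, 1]]^T. Check: (A - 3I) v_2 = [[0, 0, 0, 0]]^T = 0.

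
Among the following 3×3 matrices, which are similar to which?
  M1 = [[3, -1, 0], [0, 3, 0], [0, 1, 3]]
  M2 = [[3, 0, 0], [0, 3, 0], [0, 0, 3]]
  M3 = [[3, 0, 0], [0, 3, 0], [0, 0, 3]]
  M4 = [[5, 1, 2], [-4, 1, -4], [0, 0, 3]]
Characteristic polynomials: χ_{M1} = (x - 3)^3, χ_{M2} = (x - 3)^3, χ_{M3} = (x - 3)^3, χ_{M4} = (x - 3)^3.

{M1, M4}: invariant factors x - 3, (x - 3)^2.

{M2, M3}: invariant factors x - 3, x - 3, x - 3.

Matrices are similar if and only if their invariant-factor lists agree; the partition into similarity classes is {M1, M4}, {M2, M3}.

2 classes: {M1, M4}, {M2, M3}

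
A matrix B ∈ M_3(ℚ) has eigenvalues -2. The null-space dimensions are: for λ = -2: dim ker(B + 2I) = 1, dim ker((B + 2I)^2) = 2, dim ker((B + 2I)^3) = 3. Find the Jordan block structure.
λ = -2: successive nullity increments [1, 1, 1] count blocks of size ≥ k; block sizes are [3].

Jordan blocks: (-2, 3)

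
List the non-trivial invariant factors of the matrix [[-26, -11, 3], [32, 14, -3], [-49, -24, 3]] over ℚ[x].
The Jordan structure of A has elementary divisors (x + 3)^3. Arranging the block sizes at each eigenvalue in decreasing order and taking row products gives the invariant factors.

Invariant factors (smallest first, each dividing the next): (x + 3)^3.

Check: the last factor (x + 3)^3 is the minimal polynomial, and the product (x + 3)^3 is the characteristic polynomial.

(x + 3)^3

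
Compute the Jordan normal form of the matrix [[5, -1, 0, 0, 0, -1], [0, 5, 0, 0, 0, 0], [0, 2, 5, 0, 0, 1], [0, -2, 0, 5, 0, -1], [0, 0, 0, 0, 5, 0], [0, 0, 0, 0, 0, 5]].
The characteristic polynomial is det(xI - A) = (x - 5)^6, so the eigenvalues are 5 (algebraic multiplicity 6).

For λ = 5: rank(A - 5I) = 2, rank((A - 5I)^2) = 0. The eigenspace has dimension 6 - 2 = 4, so there are 4 Jordan blocks; the rank sequence gives block sizes [2, 2, 1, 1].

Assembling the blocks gives the Jordan form J above.

J = [[5, 1, 0, 0, 0, 0], [0, 5, 0, 0, 0, 0], [0, 0, 5, 1, 0, 0], [0, 0, 0, 5, 0, 0], [0, 0, 0, 0, 5, 0], [0, 0, 0, 0, 0, 5]]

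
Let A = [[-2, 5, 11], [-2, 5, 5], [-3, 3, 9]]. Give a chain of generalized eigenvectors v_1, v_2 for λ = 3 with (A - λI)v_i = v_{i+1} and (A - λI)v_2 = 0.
v_1 = [[4, 2, 1]]^T, v_2 = [[1, 1, 0]]^T

We seek v_1 ∈ ker((A - 3I)^2) \ ker(A - 3I), then set v_{i+1} = (A - 3I) v_i.

One such chain is v_1 = [[4, 2, 1]]^T, v_2 = [[1, 1, 0]]^T. Check: (A - 3I) v_2 = [[0, 0, 0]]^T = 0.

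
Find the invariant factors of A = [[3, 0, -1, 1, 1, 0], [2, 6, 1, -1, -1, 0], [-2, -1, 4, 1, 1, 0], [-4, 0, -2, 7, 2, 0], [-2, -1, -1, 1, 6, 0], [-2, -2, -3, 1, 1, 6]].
The Jordan structure of A has elementary divisors (x - 5)^2, (x - 5), (x - 5), (x - 6), (x - 6). Arranging the block sizes at each eigenvalue in decreasing order and taking row products gives the invariant factors.

Invariant factors (smallest first, each dividing the next): x - 5, (x - 6)(x - 5), (x - 6)(x - 5)^2.

Check: the last factor (x - 6)(x - 5)^2 is the minimal polynomial, and the product (x - 6)^2(x - 5)^4 is the characteristic polynomial.

x - 5, (x - 6)(x - 5), (x - 6)(x - 5)^2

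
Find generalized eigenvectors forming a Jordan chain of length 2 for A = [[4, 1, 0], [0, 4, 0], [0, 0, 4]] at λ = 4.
We seek v_1 ∈ ker((A - 4I)^2) \ ker(A - 4I), then set v_{i+1} = (A - 4I) v_i.

One such chain is v_1 = [[2, 1, 2]]^T, v_2 = [[1, 0, 0]]^T. Check: (A - 4I) v_2 = [[0, 0, 0]]^T = 0.

v_1 = [[2, 1, 2]]^T, v_2 = [[1, 0, 0]]^T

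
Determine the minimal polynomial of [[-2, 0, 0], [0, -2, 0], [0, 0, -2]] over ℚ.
m_A(x) = x + 2

The characteristic polynomial factors as (x + 2)^3. The minimal polynomial is ∏(x - λ)^{k_λ} where k_λ is the size of the largest Jordan block at λ.

For λ = -2: rank(A + 2I) = 0, and the largest Jordan block has size 1 (the smallest k with rank((A + 2I)^k) = rank((A + 2I)^(k+1))).

So m_A(x) = x + 2.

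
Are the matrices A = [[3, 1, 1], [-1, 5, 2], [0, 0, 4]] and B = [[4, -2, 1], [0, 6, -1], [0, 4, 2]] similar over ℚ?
Both have characteristic polynomial (x - 4)^3, but the minimal polynomial of A is (x - 4)^3 while the minimal polynomial of B is (x - 4)^2. The minimal polynomial is a similarity invariant, so A and B are not similar.

No.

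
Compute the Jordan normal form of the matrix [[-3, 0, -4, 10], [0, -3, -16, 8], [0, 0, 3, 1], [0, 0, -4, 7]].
The characteristic polynomial is det(xI - A) = (x - 5)^2(x + 3)^2, so the eigenvalues are -3 (algebraic multiplicity 2), 5 (algebraic multiplicity 2).

For λ = -3: rank(A + 3I) = 2. The eigenspace has dimension 4 - 2 = 2, so there are 2 Jordan blocks; the rank sequence gives block sizes [1, 1].

For λ = 5: rank(A - 5I) = 3, rank((A - 5I)^2) = 2. The eigenspace has dimension 4 - 3 = 1, so there is 1 Jordan block; the rank sequence gives block sizes [2].

Assembling the blocks gives the Jordan form J above.

J = [[-3, 0, 0, 0], [0, -3, 0, 0], [0, 0, 5, 1], [0, 0, 0, 5]]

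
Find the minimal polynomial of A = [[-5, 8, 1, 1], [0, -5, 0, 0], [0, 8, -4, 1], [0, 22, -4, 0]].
The characteristic polynomial factors as (x + 2)^2(x + 5)^2. The minimal polynomial is ∏(x - λ)^{k_λ} where k_λ is the size of the largest Jordan block at λ.

For λ = -5: rank(A + 5I) = 2, and the largest Jordan block has size 1 (the smallest k with rank((A + 5I)^k) = rank((A + 5I)^(k+1))).
For λ = -2: rank(A + 2I) = 3, and the largest Jordan block has size 2 (the smallest k with rank((A + 2I)^k) = rank((A + 2I)^(k+1))).

So m_A(x) = (x + 2)^2(x + 5).

m_A(x) = (x + 2)^2(x + 5)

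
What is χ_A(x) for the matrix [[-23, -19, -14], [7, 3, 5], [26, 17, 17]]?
χ_A(x) = (x + 1)^3

xI - A = [[x + 23, 19, 14], [-7, x - 3, -5], [-26, -17, x - 17]].

Expanding det(xI - A) along the first row:
det(xI - A) = + (x + 23)·det([[x - 3, -5], [-17, x - 17]]) - (19)·det([[-7, -5], [-26, x - 17]]) + (14)·det([[-7, x - 3], [-26, -17]]).

Evaluating gives χ_A(x) = x^3 + 3x^2 + 3x + 1 = (x + 1)^3.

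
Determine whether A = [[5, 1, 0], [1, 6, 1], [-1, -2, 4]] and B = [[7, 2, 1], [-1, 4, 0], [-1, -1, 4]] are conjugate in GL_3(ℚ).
Yes.

Two matrices over a field are similar if and only if they have the same invariant factors.

Both A and B have characteristic polynomial (x - 5)^3 and minimal polynomial (x - 5)^3. Computing further, both have invariant factors (x - 5)^3. Hence A and B are similar.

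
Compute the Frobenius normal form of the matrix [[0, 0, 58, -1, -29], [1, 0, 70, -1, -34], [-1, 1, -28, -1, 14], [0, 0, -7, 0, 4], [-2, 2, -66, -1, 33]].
R = [[0, 0, 0, 0, -24], [1, 0, 0, 0, -14], [0, 1, 0, 0, 9], [0, 0, 1, 0, 5], [0, 0, 0, 1, 5]]

The invariant factors of A (the non-unit diagonal entries of the Smith normal form of xI - A over ℚ[x]) are (x - 6)(x + 1)(x^3 + x - 4), each dividing the next. The characteristic polynomial is their product, (x - 6)(x + 1)(x^3 + x - 4).

The rational canonical form is the block-diagonal matrix of companion matrices C(f_i):
R = [[0, 0, 0, 0, -24], [1, 0, 0, 0, -14], [0, 1, 0, 0, 9], [0, 0, 1, 0, 5], [0, 0, 0, 1, 5]].

Note the characteristic polynomial does not split into linear factors over ℚ, so A has no Jordan form over ℚ; the rational canonical form exists over any field.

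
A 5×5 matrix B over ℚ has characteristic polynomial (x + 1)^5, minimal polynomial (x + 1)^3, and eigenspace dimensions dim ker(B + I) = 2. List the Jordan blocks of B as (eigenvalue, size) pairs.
Jordan blocks: (-1, 3), (-1, 2)

λ = -1: algebraic multiplicity 5 (exponent in χ_B), largest block size 3 (exponent in m_B), 2 blocks (geometric multiplicity). These force block sizes [3, 2].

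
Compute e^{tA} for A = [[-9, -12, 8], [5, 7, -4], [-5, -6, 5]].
A has Jordan form J = [[1, 1, 0], [0, 1, 0], [0, 0, 1]] with A = PJP^{-1}, so e^{tA} = P e^{tJ} P^{-1}.

For a Jordan block J_k(λ), e^{tJ_k(λ)} = e^{λt} · (I + tN + t^2 N^2/2! + ... + t^{k-1} N^{k-1}/(k-1)!) where N is the nilpotent superdiagonal part.

Assembling the blocks and conjugating back gives the entries of e^{tA} as shown above.

e^{tA} = [[(1 - 10*t)*e^{t}, -12*t*e^{t}, 8*t*e^{t}], [5*t*e^{t}, (6*t + 1)*e^{t}, -4*t*e^{t}], [-5*t*e^{t}, -6*t*e^{t}, (4*t + 1)*e^{t}]]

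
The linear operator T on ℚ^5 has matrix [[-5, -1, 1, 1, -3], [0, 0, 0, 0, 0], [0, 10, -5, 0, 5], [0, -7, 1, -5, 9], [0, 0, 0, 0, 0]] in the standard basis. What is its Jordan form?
The characteristic polynomial is det(xI - A) = x^2(x + 5)^3, so the eigenvalues are -5 (algebraic multiplicity 3), 0 (algebraic multiplicity 2).

For λ = -5: rank(A + 5I) = 4, rank((A + 5I)^2) = 3, rank((A + 5I)^3) = 2. The eigenspace has dimension 5 - 4 = 1, so there is 1 Jordan block; the rank sequence gives block sizes [3].

For λ = 0: rank(A) = 3. The eigenspace has dimension 5 - 3 = 2, so there are 2 Jordan blocks; the rank sequence gives block sizes [1, 1].

Assembling the blocks gives the Jordan form J above.

J = [[-5, 1, 0, 0, 0], [0, -5, 1, 0, 0], [0, 0, -5, 0, 0], [0, 0, 0, 0, 0], [0, 0, 0, 0, 0]]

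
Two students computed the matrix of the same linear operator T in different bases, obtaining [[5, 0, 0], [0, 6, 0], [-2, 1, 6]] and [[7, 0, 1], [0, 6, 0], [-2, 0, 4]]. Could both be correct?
Both have characteristic polynomial (x - 6)^2(x - 5), but the minimal polynomial of A is (x - 6)^2(x - 5) while the minimal polynomial of B is (x - 6)(x - 5). The minimal polynomial is a similarity invariant, so A and B are not similar.

No.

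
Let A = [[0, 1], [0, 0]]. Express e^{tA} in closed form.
A has Jordan form J = [[0, 1], [0, 0]] with A = PJP^{-1}, so e^{tA} = P e^{tJ} P^{-1}.

For a Jordan block J_k(λ), e^{tJ_k(λ)} = e^{λt} · (I + tN + t^2 N^2/2! + ... + t^{k-1} N^{k-1}/(k-1)!) where N is the nilpotent superdiagonal part.

Assembling the blocks and conjugating back gives the entries of e^{tA} as shown above.

e^{tA} = [[1, t], [0, 1]]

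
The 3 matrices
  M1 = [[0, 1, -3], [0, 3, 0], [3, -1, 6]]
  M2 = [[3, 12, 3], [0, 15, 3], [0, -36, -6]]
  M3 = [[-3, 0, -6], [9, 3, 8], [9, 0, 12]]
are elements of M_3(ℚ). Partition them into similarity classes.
3 classes: {M1}, {M2}, {M3}

Characteristic polynomials: χ_{M1} = (x - 3)^3, χ_{M2} = (x - 6)(x - 3)^2, χ_{M3} = (x - 6)(x - 3)^2.

{M1}: invariant factors x - 3, (x - 3)^2.

{M2}: invariant factors x - 3, (x - 6)(x - 3).

{M3}: invariant factors (x - 6)(x - 3)^2.

Matrices are similar if and only if their invariant-factor lists agree; the partition into similarity classes is {M1}, {M2}, {M3}.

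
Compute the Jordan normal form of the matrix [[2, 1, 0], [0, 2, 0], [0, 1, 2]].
The characteristic polynomial is det(xI - A) = (x - 2)^3, so the eigenvalues are 2 (algebraic multiplicity 3).

For λ = 2: rank(A - 2I) = 1, rank((A - 2I)^2) = 0. The eigenspace has dimension 3 - 1 = 2, so there are 2 Jordan blocks; the rank sequence gives block sizes [2, 1].

Assembling the blocks gives the Jordan form J above.

J = [[2, 1, 0], [0, 2, 0], [0, 0, 2]]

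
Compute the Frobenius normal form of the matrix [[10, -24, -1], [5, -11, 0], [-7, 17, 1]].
R = [[0, 0, 2], [1, 0, -2], [0, 1, 0]]

The invariant factors of A (the non-unit diagonal entries of the Smith normal form of xI - A over ℚ[x]) are x^3 + 2x - 2, each dividing the next. The characteristic polynomial is their product, x^3 + 2x - 2.

The rational canonical form is the block-diagonal matrix of companion matrices C(f_i):
R = [[0, 0, 2], [1, 0, -2], [0, 1, 0]].

Note the characteristic polynomial does not split into linear factors over ℚ, so A has no Jordan form over ℚ; the rational canonical form exists over any field.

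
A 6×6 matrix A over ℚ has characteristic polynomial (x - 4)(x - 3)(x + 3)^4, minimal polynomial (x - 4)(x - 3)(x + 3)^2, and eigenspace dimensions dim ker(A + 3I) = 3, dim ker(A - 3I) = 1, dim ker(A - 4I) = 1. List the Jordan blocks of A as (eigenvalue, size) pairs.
λ = -3: algebraic multiplicity 4 (exponent in χ_A), largest block size 2 (exponent in m_A), 3 blocks (geometric multiplicity). These force block sizes [2, 1, 1].
λ = 3: algebraic multiplicity 1 (exponent in χ_A), largest block size 1 (exponent in m_A), 1 block (geometric multiplicity). This forces block sizes [1].
λ = 4: algebraic multiplicity 1 (exponent in χ_A), largest block size 1 (exponent in m_A), 1 block (geometric multiplicity). This forces block sizes [1].

Jordan blocks: (-3, 2), (-3, 1), (-3, 1), (3, 1), (4, 1)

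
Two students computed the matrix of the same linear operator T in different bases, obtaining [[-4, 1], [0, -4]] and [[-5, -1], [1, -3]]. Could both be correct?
Yes.

Two matrices over a field are similar if and only if they have the same invariant factors.

Both A and B have characteristic polynomial (x + 4)^2 and minimal polynomial (x + 4)^2. Computing further, both have invariant factors (x + 4)^2. Hence A and B are similar.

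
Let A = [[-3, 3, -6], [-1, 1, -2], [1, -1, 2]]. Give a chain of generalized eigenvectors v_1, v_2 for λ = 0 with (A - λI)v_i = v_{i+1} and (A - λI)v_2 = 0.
We seek v_1 ∈ ker(A^2) \ ker(A), then set v_{i+1} = A v_i.

One such chain is v_1 = [[10, 1, -4]]^T, v_2 = [[-3, -1, 1]]^T. Check: A v_2 = [[0, 0, 0]]^T = 0.

v_1 = [[10, 1, -4]]^T, v_2 = [[-3, -1, 1]]^T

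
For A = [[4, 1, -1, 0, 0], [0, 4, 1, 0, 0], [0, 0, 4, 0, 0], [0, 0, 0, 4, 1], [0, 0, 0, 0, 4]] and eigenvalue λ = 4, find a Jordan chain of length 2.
We seek v_1 ∈ ker((A - 4I)^2) \ ker(A - 4I), then set v_{i+1} = (A - 4I) v_i.

One such chain is v_1 = [[0, 0, 0, 0, 1]]^T, v_2 = [[0, 0, 0, 1, 0]]^T. Check: (A - 4I) v_2 = [[0, 0, 0, 0, 0]]^T = 0.

v_1 = [[0, 0, 0, 0, 1]]^T, v_2 = [[0, 0, 0, 1, 0]]^T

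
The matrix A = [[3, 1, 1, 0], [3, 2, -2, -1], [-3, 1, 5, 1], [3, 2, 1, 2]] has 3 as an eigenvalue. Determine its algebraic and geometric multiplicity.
algebraic multiplicity 4, geometric multiplicity 2

The characteristic polynomial is (x - 3)^4, so the factor x - 3 appears with exponent 4: the algebraic multiplicity is 4.

rank(A - 3I) = 2, so the eigenspace has dimension 4 - 2 = 2: the geometric multiplicity is 2.

Since 2 < 4, A is not diagonalizable.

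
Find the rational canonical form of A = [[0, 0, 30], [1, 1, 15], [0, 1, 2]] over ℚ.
R = [[0, 0, 30], [1, 0, 13], [0, 1, 3]]

The invariant factors of A (the non-unit diagonal entries of the Smith normal form of xI - A over ℚ[x]) are (x - 6)(x^2 + 3x + 5), each dividing the next. The characteristic polynomial is their product, (x - 6)(x^2 + 3x + 5).

The rational canonical form is the block-diagonal matrix of companion matrices C(f_i):
R = [[0, 0, 30], [1, 0, 13], [0, 1, 3]].

Note the characteristic polynomial does not split into linear factors over ℚ, so A has no Jordan form over ℚ; the rational canonical form exists over any field.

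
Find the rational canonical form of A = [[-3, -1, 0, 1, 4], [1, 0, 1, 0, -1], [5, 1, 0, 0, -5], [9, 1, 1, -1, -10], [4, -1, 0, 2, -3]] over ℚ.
R = [[0, 0, 0, 0, -5], [1, 0, 0, 0, 9], [0, 1, 0, 0, 7], [0, 0, 1, 0, -9], [0, 0, 0, 1, -7]]

The invariant factors of A (the non-unit diagonal entries of the Smith normal form of xI - A over ℚ[x]) are (x + 5)(x^2 + x - 1)^2, each dividing the next. The characteristic polynomial is their product, (x + 5)(x^2 + x - 1)^2.

The rational canonical form is the block-diagonal matrix of companion matrices C(f_i):
R = [[0, 0, 0, 0, -5], [1, 0, 0, 0, 9], [0, 1, 0, 0, 7], [0, 0, 1, 0, -9], [0, 0, 0, 1, -7]].

Note the characteristic polynomial does not split into linear factors over ℚ, so A has no Jordan form over ℚ; the rational canonical form exists over any field.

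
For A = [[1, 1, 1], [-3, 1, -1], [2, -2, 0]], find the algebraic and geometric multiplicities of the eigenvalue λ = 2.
algebraic multiplicity 1, geometric multiplicity 1

The characteristic polynomial is x^2(x - 2), so the factor x - 2 appears with exponent 1: the algebraic multiplicity is 1.

rank(A - 2I) = 2, so the eigenspace has dimension 3 - 2 = 1: the geometric multiplicity is 1.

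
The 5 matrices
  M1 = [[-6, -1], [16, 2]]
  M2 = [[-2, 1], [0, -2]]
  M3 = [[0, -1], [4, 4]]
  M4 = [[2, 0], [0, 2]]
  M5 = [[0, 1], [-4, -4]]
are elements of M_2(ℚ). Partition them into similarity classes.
3 classes: {M1, M2, M5}, {M3}, {M4}

Characteristic polynomials: χ_{M1} = (x + 2)^2, χ_{M2} = (x + 2)^2, χ_{M3} = (x - 2)^2, χ_{M4} = (x - 2)^2, χ_{M5} = (x + 2)^2.

{M1, M2, M5}: invariant factors (x + 2)^2.

{M3}: invariant factors (x - 2)^2.

{M4}: invariant factors x - 2, x - 2.

Matrices are similar if and only if their invariant-factor lists agree; the partition into similarity classes is {M1, M2, M5}, {M3}, {M4}.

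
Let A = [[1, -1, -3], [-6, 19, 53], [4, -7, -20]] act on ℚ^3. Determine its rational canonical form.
R = [[0, 0, 1], [1, 0, 4], [0, 1, 0]]

The invariant factors of A (the non-unit diagonal entries of the Smith normal form of xI - A over ℚ[x]) are x^3 - 4x - 1, each dividing the next. The characteristic polynomial is their product, x^3 - 4x - 1.

The rational canonical form is the block-diagonal matrix of companion matrices C(f_i):
R = [[0, 0, 1], [1, 0, 4], [0, 1, 0]].

Note the characteristic polynomial does not split into linear factors over ℚ, so A has no Jordan form over ℚ; the rational canonical form exists over any field.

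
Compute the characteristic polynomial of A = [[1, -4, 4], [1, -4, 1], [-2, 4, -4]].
χ_A(x) = (x + 2)^2(x + 3)

xI - A = [[x - 1, 4, -4], [-1, x + 4, -1], [2, -4, x + 4]].

Expanding det(xI - A) along the first row:
det(xI - A) = + (x - 1)·det([[x + 4, -1], [-4, x + 4]]) - (4)·det([[-1, -1], [2, x + 4]]) + (-4)·det([[-1, x + 4], [2, -4]]).

Evaluating gives χ_A(x) = x^3 + 7x^2 + 16x + 12 = (x + 2)^2(x + 3).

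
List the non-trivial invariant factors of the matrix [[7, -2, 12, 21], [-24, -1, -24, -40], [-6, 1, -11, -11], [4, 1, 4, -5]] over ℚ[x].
The Jordan structure of A has elementary divisors (x + 5)^3, (x - 5). Arranging the block sizes at each eigenvalue in decreasing order and taking row products gives the invariant factors.

Invariant factors (smallest first, each dividing the next): (x - 5)(x + 5)^3.

Check: the last factor (x - 5)(x + 5)^3 is the minimal polynomial, and the product (x - 5)(x + 5)^3 is the characteristic polynomial.

(x - 5)(x + 5)^3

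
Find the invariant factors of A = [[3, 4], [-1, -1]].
(x - 1)^2

The Jordan structure of A has elementary divisors (x - 1)^2. Arranging the block sizes at each eigenvalue in decreasing order and taking row products gives the invariant factors.

Invariant factors (smallest first, each dividing the next): (x - 1)^2.

Check: the last factor (x - 1)^2 is the minimal polynomial, and the product (x - 1)^2 is the characteristic polynomial.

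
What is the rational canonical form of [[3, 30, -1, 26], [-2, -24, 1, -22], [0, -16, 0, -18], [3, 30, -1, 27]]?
R = [[0, 0, 0, -16], [1, 0, 0, -24], [0, 1, 0, -1], [0, 0, 1, 6]]

The invariant factors of A (the non-unit diagonal entries of the Smith normal form of xI - A over ℚ[x]) are (x - 4)^2(x + 1)^2, each dividing the next. The characteristic polynomial is their product, (x - 4)^2(x + 1)^2.

The rational canonical form is the block-diagonal matrix of companion matrices C(f_i):
R = [[0, 0, 0, -16], [1, 0, 0, -24], [0, 1, 0, -1], [0, 0, 1, 6]].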